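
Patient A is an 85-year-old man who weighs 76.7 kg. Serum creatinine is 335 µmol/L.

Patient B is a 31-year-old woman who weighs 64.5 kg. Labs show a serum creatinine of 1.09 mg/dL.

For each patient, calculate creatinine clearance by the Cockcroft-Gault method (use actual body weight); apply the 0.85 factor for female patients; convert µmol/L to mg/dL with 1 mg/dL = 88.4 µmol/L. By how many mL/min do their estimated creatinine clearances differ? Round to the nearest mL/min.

Patient A: SCr = 335 / 88.4 = 3.79 mg/dL
Patient A: CrCl = (140 − 85) × 76.7 / (72 × 3.79) = 4218.5 / 272.88 ≈ 15.5 mL/min
Patient B: CrCl = (140 − 31) × 64.5 / (72 × 1.09) × 0.85 = 7030.5 / 78.48 × 0.85 ≈ 76.1 mL/min
|15.5 − 76.1| = 60.6 mL/min

61 mL/min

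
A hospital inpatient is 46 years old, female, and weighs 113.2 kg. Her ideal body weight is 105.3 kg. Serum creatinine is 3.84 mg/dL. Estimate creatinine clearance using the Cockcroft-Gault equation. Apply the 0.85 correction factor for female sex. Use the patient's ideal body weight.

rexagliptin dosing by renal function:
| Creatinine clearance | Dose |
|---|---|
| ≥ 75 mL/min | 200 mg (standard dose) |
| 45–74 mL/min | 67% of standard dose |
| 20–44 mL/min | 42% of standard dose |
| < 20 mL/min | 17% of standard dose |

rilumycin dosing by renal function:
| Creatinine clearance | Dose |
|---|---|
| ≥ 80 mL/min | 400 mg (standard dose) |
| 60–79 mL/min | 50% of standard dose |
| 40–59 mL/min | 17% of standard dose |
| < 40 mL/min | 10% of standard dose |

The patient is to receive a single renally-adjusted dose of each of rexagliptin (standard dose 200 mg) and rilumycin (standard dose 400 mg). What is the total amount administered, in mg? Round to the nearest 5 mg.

125 mg

CrCl = (140 − 46) × 105.3 / (72 × 3.84) × 0.85 = 9898.2 / 276.48 × 0.85 ≈ 30.4 mL/min
CrCl ≈ 30 mL/min.
rexagliptin: 20–44 mL/min → 42% of 200 mg = 84 mg.
rilumycin: < 40 mL/min → 10% of 400 mg = 40 mg.
Total = 84 + 40 = 124 mg.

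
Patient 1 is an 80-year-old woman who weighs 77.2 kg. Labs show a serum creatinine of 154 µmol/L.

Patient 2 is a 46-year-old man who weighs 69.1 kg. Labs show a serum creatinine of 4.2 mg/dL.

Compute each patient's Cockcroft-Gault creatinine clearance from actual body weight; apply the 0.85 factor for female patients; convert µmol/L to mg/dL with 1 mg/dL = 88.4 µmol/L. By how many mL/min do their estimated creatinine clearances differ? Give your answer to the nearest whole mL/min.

Patient 1: SCr = 154 / 88.4 = 1.742 mg/dL
Patient 1: CrCl = (140 − 80) × 77.2 / (72 × 1.742) × 0.85 = 4632.0 / 125.42 × 0.85 ≈ 31.4 mL/min
Patient 2: CrCl = (140 − 46) × 69.1 / (72 × 4.2) = 6495.4 / 302.40 ≈ 21.5 mL/min
|31.4 − 21.5| = 9.9 mL/min

10 mL/min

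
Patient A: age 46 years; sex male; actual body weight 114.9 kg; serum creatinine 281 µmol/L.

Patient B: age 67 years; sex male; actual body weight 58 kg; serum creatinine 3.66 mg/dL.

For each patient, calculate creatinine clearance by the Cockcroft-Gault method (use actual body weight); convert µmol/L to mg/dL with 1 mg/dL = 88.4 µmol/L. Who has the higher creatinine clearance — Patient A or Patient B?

Patient A: SCr = 281 / 88.4 = 3.179 mg/dL
Patient A: CrCl = (140 − 46) × 114.9 / (72 × 3.179) = 10800.6 / 228.89 ≈ 47.2 mL/min
Patient B: CrCl = (140 − 67) × 58 / (72 × 3.66) = 4234.0 / 263.52 ≈ 16.1 mL/min
47.2 vs 16.1 mL/min → Patient A is higher.

Patient A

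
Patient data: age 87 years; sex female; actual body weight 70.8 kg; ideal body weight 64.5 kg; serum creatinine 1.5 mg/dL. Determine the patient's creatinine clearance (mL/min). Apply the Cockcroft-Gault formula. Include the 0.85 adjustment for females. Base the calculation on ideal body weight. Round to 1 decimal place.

26.9 mL/min

CrCl = (140 − 87) × 64.5 / (72 × 1.5) × 0.85 = 3418.5 / 108.00 × 0.85 ≈ 26.9 mL/min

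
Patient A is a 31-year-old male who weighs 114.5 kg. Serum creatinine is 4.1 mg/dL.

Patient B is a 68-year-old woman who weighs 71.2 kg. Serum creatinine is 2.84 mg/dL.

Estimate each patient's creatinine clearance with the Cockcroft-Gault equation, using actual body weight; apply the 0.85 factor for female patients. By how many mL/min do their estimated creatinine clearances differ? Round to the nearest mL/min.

Patient A: CrCl = (140 − 31) × 114.5 / (72 × 4.1) = 12480.5 / 295.20 ≈ 42.3 mL/min
Patient B: CrCl = (140 − 68) × 71.2 / (72 × 2.84) × 0.85 = 5126.4 / 204.48 × 0.85 ≈ 21.3 mL/min
|42.3 − 21.3| = 21.0 mL/min

21 mL/min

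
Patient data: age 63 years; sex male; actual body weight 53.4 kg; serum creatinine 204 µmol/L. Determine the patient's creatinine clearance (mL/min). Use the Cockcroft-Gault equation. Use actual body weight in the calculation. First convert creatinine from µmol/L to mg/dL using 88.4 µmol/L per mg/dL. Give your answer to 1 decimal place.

24.7 mL/min

SCr = 204 / 88.4 = 2.308 mg/dL
CrCl = (140 − 63) × 53.4 / (72 × 2.308) = 4111.8 / 166.18 ≈ 24.7 mL/min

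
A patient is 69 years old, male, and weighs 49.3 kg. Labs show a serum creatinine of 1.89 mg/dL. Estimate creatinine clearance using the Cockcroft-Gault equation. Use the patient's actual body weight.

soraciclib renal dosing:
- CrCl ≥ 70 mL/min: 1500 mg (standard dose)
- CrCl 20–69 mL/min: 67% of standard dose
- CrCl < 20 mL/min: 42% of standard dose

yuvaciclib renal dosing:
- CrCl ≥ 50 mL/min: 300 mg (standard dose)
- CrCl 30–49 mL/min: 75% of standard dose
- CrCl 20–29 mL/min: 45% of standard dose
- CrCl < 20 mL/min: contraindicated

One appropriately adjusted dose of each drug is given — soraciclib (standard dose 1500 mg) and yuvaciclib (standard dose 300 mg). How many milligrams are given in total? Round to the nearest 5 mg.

CrCl = (140 − 69) × 49.3 / (72 × 1.89) = 3500.3 / 136.08 ≈ 25.7 mL/min
CrCl ≈ 26 mL/min.
soraciclib: 20–69 mL/min → 67% of 1500 mg = 1005 mg.
yuvaciclib: 20–29 mL/min → 45% of 300 mg = 135 mg.
Total = 1005 + 135 = 1140 mg.

1140 mg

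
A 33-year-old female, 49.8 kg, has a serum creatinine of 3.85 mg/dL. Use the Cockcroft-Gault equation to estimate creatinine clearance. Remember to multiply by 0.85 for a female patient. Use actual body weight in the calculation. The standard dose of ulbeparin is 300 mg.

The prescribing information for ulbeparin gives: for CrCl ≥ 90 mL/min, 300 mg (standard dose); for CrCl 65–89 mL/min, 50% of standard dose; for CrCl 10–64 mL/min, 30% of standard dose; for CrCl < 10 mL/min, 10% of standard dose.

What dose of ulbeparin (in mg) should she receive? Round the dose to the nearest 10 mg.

90 mg

CrCl = (140 − 33) × 49.8 / (72 × 3.85) × 0.85 = 5328.6 / 277.20 × 0.85 ≈ 16.3 mL/min
CrCl ≈ 16 mL/min → bracket 10–64 mL/min.
30% of 300 mg = 90 mg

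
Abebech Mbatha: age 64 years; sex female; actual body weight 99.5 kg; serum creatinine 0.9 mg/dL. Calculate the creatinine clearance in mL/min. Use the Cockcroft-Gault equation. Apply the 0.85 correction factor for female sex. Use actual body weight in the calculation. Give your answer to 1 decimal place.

99.2 mL/min

CrCl = (140 − 64) × 99.5 / (72 × 0.9) × 0.85 = 7562.0 / 64.80 × 0.85 ≈ 99.2 mL/min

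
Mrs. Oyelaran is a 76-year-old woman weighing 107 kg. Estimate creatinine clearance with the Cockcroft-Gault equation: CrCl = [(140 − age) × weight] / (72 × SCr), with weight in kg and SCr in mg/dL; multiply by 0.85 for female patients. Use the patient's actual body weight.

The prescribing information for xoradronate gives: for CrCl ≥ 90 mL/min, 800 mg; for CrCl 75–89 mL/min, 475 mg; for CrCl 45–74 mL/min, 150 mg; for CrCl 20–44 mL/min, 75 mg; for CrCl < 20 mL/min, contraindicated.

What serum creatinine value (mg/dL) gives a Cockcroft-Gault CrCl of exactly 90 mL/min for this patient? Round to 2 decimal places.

0.90 mg/dL

Standard dose requires CrCl ≥ 90 mL/min.
Set (140 − 76) × 107 × 0.85 / (72 × SCr) = 90
SCr = (140 − 76) × 107 × 0.85 / (72 × 90) = 0.898 mg/dL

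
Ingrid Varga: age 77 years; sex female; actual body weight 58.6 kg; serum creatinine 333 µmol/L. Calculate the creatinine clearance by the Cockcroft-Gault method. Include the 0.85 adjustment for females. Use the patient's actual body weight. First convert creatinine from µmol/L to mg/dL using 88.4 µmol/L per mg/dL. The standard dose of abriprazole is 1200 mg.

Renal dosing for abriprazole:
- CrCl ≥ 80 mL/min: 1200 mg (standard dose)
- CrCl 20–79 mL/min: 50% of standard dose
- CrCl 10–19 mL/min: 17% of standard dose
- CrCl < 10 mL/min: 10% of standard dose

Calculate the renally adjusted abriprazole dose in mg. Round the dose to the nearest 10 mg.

SCr = 333 / 88.4 = 3.767 mg/dL
CrCl = (140 − 77) × 58.6 / (72 × 3.767) × 0.85 = 3691.8 / 271.22 × 0.85 ≈ 11.6 mL/min
CrCl ≈ 12 mL/min → bracket 10–19 mL/min.
17% of 1200 mg = 204 mg → 200 mg

200 mg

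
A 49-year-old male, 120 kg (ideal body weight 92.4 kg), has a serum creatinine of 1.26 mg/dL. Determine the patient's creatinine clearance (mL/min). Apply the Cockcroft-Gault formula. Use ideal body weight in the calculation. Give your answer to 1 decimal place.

CrCl = (140 − 49) × 92.4 / (72 × 1.26) = 8408.4 / 90.72 ≈ 92.7 mL/min

92.7 mL/min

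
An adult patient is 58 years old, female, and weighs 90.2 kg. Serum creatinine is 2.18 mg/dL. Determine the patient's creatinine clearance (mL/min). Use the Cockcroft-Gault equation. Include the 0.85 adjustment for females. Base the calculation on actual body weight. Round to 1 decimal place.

40.1 mL/min

CrCl = (140 − 58) × 90.2 / (72 × 2.18) × 0.85 = 7396.4 / 156.96 × 0.85 ≈ 40.1 mL/min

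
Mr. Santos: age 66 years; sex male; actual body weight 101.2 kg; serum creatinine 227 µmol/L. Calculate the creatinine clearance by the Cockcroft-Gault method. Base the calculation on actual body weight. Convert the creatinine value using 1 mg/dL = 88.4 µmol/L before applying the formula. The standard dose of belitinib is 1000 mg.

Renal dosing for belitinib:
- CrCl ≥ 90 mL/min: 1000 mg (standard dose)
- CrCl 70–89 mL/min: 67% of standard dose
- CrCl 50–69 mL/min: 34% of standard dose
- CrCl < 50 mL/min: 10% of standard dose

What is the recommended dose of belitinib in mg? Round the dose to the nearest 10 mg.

100 mg

SCr = 227 / 88.4 = 2.568 mg/dL
CrCl = (140 − 66) × 101.2 / (72 × 2.568) = 7488.8 / 184.90 ≈ 40.5 mL/min
CrCl ≈ 41 mL/min → bracket < 50 mL/min.
10% of 1000 mg = 100 mg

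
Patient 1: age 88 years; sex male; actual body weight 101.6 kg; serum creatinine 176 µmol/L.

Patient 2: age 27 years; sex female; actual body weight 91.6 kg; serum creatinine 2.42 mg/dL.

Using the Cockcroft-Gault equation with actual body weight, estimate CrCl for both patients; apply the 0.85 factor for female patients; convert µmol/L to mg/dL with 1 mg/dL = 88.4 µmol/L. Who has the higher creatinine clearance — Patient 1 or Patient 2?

Patient 1: SCr = 176 / 88.4 = 1.991 mg/dL
Patient 1: CrCl = (140 − 88) × 101.6 / (72 × 1.991) = 5283.2 / 143.35 ≈ 36.9 mL/min
Patient 2: CrCl = (140 − 27) × 91.6 / (72 × 2.42) × 0.85 = 10350.8 / 174.24 × 0.85 ≈ 50.5 mL/min
36.9 vs 50.5 mL/min → Patient 2 is higher.

Patient 2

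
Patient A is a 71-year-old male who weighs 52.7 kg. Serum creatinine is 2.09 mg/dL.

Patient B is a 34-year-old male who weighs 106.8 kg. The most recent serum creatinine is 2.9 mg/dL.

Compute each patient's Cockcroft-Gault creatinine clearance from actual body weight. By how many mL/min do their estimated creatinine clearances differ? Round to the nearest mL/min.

Patient A: CrCl = (140 − 71) × 52.7 / (72 × 2.09) = 3636.3 / 150.48 ≈ 24.2 mL/min
Patient B: CrCl = (140 − 34) × 106.8 / (72 × 2.9) = 11320.8 / 208.80 ≈ 54.2 mL/min
|24.2 − 54.2| = 30.0 mL/min

30 mL/min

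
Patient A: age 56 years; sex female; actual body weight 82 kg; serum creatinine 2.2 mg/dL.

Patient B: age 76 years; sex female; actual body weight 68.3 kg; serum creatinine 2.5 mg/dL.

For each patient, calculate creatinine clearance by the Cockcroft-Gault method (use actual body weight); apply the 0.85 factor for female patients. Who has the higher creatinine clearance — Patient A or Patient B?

Patient A: CrCl = (140 − 56) × 82 / (72 × 2.2) × 0.85 = 6888.0 / 158.40 × 0.85 ≈ 37.0 mL/min
Patient B: CrCl = (140 − 76) × 68.3 / (72 × 2.5) × 0.85 = 4371.2 / 180.00 × 0.85 ≈ 20.6 mL/min
37.0 vs 20.6 mL/min → Patient A is higher.

Patient A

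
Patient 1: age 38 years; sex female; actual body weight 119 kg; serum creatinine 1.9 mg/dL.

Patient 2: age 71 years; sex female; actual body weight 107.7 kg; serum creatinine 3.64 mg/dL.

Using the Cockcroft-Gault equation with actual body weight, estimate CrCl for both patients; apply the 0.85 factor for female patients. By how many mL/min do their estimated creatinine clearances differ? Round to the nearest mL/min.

51 mL/min

Patient 1: CrCl = (140 − 38) × 119 / (72 × 1.9) × 0.85 = 12138.0 / 136.80 × 0.85 ≈ 75.4 mL/min
Patient 2: CrCl = (140 − 71) × 107.7 / (72 × 3.64) × 0.85 = 7431.3 / 262.08 × 0.85 ≈ 24.1 mL/min
|75.4 − 24.1| = 51.3 mL/min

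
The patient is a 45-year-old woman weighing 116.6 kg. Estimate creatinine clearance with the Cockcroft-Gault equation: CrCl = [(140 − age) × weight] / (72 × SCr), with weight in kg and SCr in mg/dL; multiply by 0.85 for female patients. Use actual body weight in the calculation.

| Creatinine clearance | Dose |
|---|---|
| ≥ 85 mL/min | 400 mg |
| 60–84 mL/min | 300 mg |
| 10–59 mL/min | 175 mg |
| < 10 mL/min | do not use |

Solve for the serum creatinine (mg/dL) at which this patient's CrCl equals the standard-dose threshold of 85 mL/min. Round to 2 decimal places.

Standard dose requires CrCl ≥ 85 mL/min.
Set (140 − 45) × 116.6 × 0.85 / (72 × SCr) = 85
SCr = (140 − 45) × 116.6 × 0.85 / (72 × 85) = 1.538 mg/dL

1.54 mg/dL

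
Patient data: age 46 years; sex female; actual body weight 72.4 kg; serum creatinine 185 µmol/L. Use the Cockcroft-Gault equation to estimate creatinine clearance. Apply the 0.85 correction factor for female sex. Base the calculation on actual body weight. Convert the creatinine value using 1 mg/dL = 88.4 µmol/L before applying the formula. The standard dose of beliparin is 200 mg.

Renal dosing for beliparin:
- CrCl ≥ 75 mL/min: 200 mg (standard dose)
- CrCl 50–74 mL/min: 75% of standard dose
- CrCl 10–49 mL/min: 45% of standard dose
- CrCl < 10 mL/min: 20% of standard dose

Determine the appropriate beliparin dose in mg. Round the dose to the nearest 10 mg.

90 mg

SCr = 185 / 88.4 = 2.093 mg/dL
CrCl = (140 − 46) × 72.4 / (72 × 2.093) × 0.85 = 6805.6 / 150.70 × 0.85 ≈ 38.4 mL/min
CrCl ≈ 38 mL/min → bracket 10–49 mL/min.
45% of 200 mg = 90 mg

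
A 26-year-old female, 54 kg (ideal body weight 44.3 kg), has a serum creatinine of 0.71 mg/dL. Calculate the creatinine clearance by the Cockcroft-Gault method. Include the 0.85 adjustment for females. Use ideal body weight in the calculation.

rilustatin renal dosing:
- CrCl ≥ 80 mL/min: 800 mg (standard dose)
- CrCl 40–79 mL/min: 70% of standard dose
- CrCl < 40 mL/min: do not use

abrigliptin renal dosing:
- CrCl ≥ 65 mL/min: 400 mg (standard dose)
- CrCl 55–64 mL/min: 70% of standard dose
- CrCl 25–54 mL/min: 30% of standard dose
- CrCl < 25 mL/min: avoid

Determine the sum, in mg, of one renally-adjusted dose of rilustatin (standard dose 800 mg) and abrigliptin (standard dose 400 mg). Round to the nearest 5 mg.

1200 mg

CrCl = (140 − 26) × 44.3 / (72 × 0.71) × 0.85 = 5050.2 / 51.12 × 0.85 ≈ 84.0 mL/min
CrCl ≈ 84 mL/min.
rilustatin: ≥ 80 mL/min → 100% of 800 mg = 800 mg.
abrigliptin: ≥ 65 mL/min → 100% of 400 mg = 400 mg.
Total = 800 + 400 = 1200 mg.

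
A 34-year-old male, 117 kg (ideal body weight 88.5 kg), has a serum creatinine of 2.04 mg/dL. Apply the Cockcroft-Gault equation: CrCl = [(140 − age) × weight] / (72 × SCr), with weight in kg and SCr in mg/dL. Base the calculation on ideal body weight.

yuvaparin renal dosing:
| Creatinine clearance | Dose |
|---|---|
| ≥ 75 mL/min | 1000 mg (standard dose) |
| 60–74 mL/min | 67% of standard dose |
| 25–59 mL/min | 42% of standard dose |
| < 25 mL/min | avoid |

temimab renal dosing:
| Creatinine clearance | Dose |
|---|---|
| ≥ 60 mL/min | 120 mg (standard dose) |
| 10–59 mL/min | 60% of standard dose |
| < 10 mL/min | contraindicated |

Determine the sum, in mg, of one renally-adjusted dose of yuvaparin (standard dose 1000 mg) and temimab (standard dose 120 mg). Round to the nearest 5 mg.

CrCl = (140 − 34) × 88.5 / (72 × 2.04) = 9381.0 / 146.88 ≈ 63.9 mL/min
CrCl ≈ 64 mL/min.
yuvaparin: 60–74 mL/min → 67% of 1000 mg = 670 mg.
temimab: ≥ 60 mL/min → 100% of 120 mg = 120 mg.
Total = 670 + 120 = 790 mg.

790 mg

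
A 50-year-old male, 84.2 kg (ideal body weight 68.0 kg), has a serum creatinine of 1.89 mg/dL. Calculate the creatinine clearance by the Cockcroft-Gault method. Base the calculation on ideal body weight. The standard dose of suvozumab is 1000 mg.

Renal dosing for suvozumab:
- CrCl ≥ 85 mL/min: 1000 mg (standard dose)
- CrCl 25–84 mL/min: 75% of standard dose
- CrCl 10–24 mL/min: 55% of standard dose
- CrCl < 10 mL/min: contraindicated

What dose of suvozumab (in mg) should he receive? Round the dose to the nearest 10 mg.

CrCl = (140 − 50) × 68 / (72 × 1.89) = 6120.0 / 136.08 ≈ 45.0 mL/min
CrCl ≈ 45 mL/min → bracket 25–84 mL/min.
75% of 1000 mg = 750 mg

750 mg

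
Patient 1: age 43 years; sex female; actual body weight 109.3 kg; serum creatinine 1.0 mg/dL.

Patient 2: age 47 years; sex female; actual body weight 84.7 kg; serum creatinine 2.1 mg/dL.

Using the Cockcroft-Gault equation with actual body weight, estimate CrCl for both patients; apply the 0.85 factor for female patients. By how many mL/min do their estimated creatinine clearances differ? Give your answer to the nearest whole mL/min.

Patient 1: CrCl = (140 − 43) × 109.3 / (72 × 1) × 0.85 = 10602.1 / 72.00 × 0.85 ≈ 125.2 mL/min
Patient 2: CrCl = (140 − 47) × 84.7 / (72 × 2.1) × 0.85 = 7877.1 / 151.20 × 0.85 ≈ 44.3 mL/min
|125.2 − 44.3| = 80.9 mL/min

81 mL/min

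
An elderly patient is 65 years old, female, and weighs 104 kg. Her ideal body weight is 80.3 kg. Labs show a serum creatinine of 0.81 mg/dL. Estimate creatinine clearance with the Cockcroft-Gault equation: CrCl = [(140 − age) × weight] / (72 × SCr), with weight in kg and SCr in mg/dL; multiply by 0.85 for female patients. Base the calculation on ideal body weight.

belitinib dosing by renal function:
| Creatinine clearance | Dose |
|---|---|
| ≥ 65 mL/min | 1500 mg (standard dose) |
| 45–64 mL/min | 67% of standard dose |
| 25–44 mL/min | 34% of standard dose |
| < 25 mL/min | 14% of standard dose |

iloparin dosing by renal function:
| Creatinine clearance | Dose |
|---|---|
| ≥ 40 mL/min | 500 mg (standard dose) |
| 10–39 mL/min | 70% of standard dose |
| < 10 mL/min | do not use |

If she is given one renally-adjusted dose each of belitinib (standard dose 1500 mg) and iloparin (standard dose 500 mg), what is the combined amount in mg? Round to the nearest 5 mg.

CrCl = (140 − 65) × 80.3 / (72 × 0.81) × 0.85 = 6022.5 / 58.32 × 0.85 ≈ 87.8 mL/min
CrCl ≈ 88 mL/min.
belitinib: ≥ 65 mL/min → 100% of 1500 mg = 1500 mg.
iloparin: ≥ 40 mL/min → 100% of 500 mg = 500 mg.
Total = 1500 + 500 = 2000 mg.

2000 mg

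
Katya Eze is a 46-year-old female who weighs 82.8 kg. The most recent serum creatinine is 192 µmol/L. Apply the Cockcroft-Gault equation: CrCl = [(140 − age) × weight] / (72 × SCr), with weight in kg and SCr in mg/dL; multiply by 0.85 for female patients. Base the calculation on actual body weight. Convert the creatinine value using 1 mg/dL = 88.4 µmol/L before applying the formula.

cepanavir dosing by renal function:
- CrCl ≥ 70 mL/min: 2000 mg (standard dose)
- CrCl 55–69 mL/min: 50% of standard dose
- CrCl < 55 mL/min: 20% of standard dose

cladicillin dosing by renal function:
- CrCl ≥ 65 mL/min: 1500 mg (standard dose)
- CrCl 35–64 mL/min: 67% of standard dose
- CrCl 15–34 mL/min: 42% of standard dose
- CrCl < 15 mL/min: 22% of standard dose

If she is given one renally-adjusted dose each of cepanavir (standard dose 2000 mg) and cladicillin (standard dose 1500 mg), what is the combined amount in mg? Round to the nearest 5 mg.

SCr = 192 / 88.4 = 2.172 mg/dL
CrCl = (140 − 46) × 82.8 / (72 × 2.172) × 0.85 = 7783.2 / 156.38 × 0.85 ≈ 42.3 mL/min
CrCl ≈ 42 mL/min.
cepanavir: < 55 mL/min → 20% of 2000 mg = 400 mg.
cladicillin: 35–64 mL/min → 67% of 1500 mg = 1005 mg.
Total = 400 + 1005 = 1405 mg.

1405 mg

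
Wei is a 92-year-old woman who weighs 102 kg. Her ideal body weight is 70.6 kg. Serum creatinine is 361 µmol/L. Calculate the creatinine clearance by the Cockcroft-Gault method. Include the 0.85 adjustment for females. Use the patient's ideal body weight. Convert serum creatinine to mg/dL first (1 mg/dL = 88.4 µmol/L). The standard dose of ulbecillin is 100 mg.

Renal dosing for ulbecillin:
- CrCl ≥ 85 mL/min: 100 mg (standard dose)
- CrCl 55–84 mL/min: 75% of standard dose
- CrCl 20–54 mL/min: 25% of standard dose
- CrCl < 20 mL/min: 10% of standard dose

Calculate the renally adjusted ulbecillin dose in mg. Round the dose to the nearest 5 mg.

SCr = 361 / 88.4 = 4.084 mg/dL
CrCl = (140 − 92) × 70.6 / (72 × 4.084) × 0.85 = 3388.8 / 294.05 × 0.85 ≈ 9.8 mL/min
CrCl ≈ 10 mL/min → bracket < 20 mL/min.
10% of 100 mg = 10 mg

10 mg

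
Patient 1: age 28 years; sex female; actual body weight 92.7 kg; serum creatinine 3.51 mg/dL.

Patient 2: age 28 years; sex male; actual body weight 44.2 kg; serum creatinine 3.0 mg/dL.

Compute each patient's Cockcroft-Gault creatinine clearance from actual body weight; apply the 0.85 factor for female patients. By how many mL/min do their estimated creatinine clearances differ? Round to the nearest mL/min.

12 mL/min

Patient 1: CrCl = (140 − 28) × 92.7 / (72 × 3.51) × 0.85 = 10382.4 / 252.72 × 0.85 ≈ 34.9 mL/min
Patient 2: CrCl = (140 − 28) × 44.2 / (72 × 3) = 4950.4 / 216.00 ≈ 22.9 mL/min
|34.9 − 22.9| = 12.0 mL/min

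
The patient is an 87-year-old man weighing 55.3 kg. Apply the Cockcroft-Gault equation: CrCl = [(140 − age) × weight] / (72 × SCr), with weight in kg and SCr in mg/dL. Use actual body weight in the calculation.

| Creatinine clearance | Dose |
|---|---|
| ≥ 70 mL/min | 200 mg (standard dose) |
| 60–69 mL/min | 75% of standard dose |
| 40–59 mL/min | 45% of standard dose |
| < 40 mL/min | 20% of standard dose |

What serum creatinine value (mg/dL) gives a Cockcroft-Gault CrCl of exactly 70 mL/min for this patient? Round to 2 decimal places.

0.58 mg/dL

Standard dose requires CrCl ≥ 70 mL/min.
Set (140 − 87) × 55.3 / (72 × SCr) = 70
SCr = (140 − 87) × 55.3 / (72 × 70) = 0.582 mg/dL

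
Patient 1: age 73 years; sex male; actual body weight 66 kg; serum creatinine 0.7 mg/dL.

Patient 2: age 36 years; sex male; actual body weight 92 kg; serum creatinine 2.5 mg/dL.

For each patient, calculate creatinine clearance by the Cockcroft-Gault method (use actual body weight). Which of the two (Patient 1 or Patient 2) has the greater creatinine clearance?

Patient 1: CrCl = (140 − 73) × 66 / (72 × 0.7) = 4422.0 / 50.40 ≈ 87.7 mL/min
Patient 2: CrCl = (140 − 36) × 92 / (72 × 2.5) = 9568.0 / 180.00 ≈ 53.2 mL/min
87.7 vs 53.2 mL/min → Patient 1 is higher.

Patient 1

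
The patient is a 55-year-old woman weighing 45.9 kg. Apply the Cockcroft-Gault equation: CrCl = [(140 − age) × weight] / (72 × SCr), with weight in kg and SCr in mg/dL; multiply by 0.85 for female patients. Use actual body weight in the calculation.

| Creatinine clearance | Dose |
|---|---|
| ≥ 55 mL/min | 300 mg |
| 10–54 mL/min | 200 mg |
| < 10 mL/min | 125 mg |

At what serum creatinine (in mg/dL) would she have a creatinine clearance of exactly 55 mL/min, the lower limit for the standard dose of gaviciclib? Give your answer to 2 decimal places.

0.84 mg/dL

Standard dose requires CrCl ≥ 55 mL/min.
Set (140 − 55) × 45.9 × 0.85 / (72 × SCr) = 55
SCr = (140 − 55) × 45.9 × 0.85 / (72 × 55) = 0.837 mg/dL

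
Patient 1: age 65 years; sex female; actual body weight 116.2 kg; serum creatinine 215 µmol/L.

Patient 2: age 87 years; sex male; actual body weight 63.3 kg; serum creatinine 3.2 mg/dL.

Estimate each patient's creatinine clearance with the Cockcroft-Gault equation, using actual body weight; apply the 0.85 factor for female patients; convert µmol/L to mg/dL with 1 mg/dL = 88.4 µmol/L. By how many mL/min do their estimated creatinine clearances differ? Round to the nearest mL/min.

Patient 1: SCr = 215 / 88.4 = 2.432 mg/dL
Patient 1: CrCl = (140 − 65) × 116.2 / (72 × 2.432) × 0.85 = 8715.0 / 175.10 × 0.85 ≈ 42.3 mL/min
Patient 2: CrCl = (140 − 87) × 63.3 / (72 × 3.2) = 3354.9 / 230.40 ≈ 14.6 mL/min
|42.3 − 14.6| = 27.7 mL/min

28 mL/min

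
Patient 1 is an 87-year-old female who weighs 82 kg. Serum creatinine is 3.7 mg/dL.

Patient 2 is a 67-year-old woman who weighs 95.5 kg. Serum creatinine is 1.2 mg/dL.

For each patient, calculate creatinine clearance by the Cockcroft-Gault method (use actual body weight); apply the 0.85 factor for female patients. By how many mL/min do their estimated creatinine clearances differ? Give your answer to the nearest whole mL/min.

Patient 1: CrCl = (140 − 87) × 82 / (72 × 3.7) × 0.85 = 4346.0 / 266.40 × 0.85 ≈ 13.9 mL/min
Patient 2: CrCl = (140 − 67) × 95.5 / (72 × 1.2) × 0.85 = 6971.5 / 86.40 × 0.85 ≈ 68.6 mL/min
|13.9 − 68.6| = 54.7 mL/min

55 mL/min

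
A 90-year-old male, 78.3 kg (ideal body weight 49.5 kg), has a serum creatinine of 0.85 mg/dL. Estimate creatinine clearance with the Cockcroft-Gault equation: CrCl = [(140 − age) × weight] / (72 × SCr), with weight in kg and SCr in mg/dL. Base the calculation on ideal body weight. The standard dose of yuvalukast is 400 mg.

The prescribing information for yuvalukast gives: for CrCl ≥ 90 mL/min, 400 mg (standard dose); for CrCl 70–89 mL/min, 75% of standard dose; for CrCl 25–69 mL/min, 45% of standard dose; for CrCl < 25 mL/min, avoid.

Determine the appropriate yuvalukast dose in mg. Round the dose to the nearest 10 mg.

180 mg

CrCl = (140 − 90) × 49.5 / (72 × 0.85) = 2475.0 / 61.20 ≈ 40.4 mL/min
CrCl ≈ 40 mL/min → bracket 25–69 mL/min.
45% of 400 mg = 180 mg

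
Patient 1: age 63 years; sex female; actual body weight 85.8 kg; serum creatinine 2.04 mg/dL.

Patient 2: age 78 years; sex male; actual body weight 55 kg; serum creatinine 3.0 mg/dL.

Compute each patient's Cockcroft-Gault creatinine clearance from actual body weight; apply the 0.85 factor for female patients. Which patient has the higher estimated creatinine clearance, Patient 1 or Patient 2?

Patient 1: CrCl = (140 − 63) × 85.8 / (72 × 2.04) × 0.85 = 6606.6 / 146.88 × 0.85 ≈ 38.2 mL/min
Patient 2: CrCl = (140 − 78) × 55 / (72 × 3) = 3410.0 / 216.00 ≈ 15.8 mL/min
38.2 vs 15.8 mL/min → Patient 1 is higher.

Patient 1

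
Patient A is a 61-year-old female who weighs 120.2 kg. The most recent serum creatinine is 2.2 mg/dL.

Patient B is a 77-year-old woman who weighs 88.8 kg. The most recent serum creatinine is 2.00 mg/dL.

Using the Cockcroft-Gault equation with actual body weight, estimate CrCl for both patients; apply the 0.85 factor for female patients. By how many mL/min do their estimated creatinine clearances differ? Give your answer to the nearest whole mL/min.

Patient A: CrCl = (140 − 61) × 120.2 / (72 × 2.2) × 0.85 = 9495.8 / 158.40 × 0.85 ≈ 51.0 mL/min
Patient B: CrCl = (140 − 77) × 88.8 / (72 × 2) × 0.85 = 5594.4 / 144.00 × 0.85 ≈ 33.0 mL/min
|51.0 − 33.0| = 18.0 mL/min

18 mL/min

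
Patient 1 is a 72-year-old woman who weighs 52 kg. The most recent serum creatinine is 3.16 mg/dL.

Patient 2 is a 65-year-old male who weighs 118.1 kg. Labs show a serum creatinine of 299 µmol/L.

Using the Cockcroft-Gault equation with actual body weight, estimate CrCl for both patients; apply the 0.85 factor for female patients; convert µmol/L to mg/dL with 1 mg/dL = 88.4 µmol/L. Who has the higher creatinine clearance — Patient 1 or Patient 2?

Patient 2

Patient 1: CrCl = (140 − 72) × 52 / (72 × 3.16) × 0.85 = 3536.0 / 227.52 × 0.85 ≈ 13.2 mL/min
Patient 2: SCr = 299 / 88.4 = 3.382 mg/dL
Patient 2: CrCl = (140 − 65) × 118.1 / (72 × 3.382) = 8857.5 / 243.50 ≈ 36.4 mL/min
13.2 vs 36.4 mL/min → Patient 2 is higher.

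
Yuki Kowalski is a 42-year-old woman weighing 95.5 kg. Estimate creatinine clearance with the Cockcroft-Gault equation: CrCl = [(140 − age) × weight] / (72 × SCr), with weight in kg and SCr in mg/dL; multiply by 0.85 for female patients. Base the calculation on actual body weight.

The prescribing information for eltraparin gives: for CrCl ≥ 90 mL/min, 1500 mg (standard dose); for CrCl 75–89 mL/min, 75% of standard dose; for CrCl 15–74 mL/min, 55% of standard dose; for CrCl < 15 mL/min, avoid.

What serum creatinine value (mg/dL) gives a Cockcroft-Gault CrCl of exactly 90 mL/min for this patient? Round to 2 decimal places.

1.23 mg/dL

Standard dose requires CrCl ≥ 90 mL/min.
Set (140 − 42) × 95.5 × 0.85 / (72 × SCr) = 90
SCr = (140 − 42) × 95.5 × 0.85 / (72 × 90) = 1.228 mg/dL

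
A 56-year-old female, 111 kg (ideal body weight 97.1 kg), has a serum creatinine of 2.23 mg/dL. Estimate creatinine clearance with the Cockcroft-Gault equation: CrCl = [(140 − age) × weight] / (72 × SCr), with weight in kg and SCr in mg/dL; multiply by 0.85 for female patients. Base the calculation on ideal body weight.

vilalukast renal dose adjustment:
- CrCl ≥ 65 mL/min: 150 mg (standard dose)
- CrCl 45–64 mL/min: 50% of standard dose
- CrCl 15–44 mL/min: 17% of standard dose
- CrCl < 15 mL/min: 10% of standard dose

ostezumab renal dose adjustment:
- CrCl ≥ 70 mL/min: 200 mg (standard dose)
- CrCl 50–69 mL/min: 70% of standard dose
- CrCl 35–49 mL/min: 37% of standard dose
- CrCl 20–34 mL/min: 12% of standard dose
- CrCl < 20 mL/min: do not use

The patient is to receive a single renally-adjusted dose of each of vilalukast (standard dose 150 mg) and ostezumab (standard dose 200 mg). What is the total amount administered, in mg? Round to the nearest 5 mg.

CrCl = (140 − 56) × 97.1 / (72 × 2.23) × 0.85 = 8156.4 / 160.56 × 0.85 ≈ 43.2 mL/min
CrCl ≈ 43 mL/min.
vilalukast: 15–44 mL/min → 17% of 150 mg = 25.5 mg.
ostezumab: 35–49 mL/min → 37% of 200 mg = 74 mg.
Total = 25.5 + 74 = 99.5 mg.

100 mg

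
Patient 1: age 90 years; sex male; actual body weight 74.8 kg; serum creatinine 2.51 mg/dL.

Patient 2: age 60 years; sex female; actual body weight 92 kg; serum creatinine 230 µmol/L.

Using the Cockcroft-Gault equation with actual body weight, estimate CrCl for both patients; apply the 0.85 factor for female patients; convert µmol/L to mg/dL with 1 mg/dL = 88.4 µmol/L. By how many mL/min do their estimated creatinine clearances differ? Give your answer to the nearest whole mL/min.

Patient 1: CrCl = (140 − 90) × 74.8 / (72 × 2.51) = 3740.0 / 180.72 ≈ 20.7 mL/min
Patient 2: SCr = 230 / 88.4 = 2.602 mg/dL
Patient 2: CrCl = (140 − 60) × 92 / (72 × 2.602) × 0.85 = 7360.0 / 187.34 × 0.85 ≈ 33.4 mL/min
|20.7 − 33.4| = 12.7 mL/min

13 mL/min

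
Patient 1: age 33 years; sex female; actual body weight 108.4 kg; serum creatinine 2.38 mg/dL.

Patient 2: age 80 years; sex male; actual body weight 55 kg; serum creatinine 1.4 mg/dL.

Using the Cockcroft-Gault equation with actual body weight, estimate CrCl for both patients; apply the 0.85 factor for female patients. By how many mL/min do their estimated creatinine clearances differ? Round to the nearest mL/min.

Patient 1: CrCl = (140 − 33) × 108.4 / (72 × 2.38) × 0.85 = 11598.8 / 171.36 × 0.85 ≈ 57.5 mL/min
Patient 2: CrCl = (140 − 80) × 55 / (72 × 1.4) = 3300.0 / 100.80 ≈ 32.7 mL/min
|57.5 − 32.7| = 24.8 mL/min

25 mL/min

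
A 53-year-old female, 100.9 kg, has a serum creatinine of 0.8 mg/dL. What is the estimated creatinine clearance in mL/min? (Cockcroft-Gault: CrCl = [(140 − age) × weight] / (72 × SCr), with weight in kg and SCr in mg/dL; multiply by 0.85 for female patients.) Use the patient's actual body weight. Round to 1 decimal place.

CrCl = (140 − 53) × 100.9 / (72 × 0.8) × 0.85 = 8778.3 / 57.60 × 0.85 ≈ 129.5 mL/min

129.5 mL/min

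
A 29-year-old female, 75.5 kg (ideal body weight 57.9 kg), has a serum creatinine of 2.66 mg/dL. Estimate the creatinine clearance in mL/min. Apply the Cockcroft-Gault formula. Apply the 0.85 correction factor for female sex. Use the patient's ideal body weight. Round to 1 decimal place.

CrCl = (140 − 29) × 57.9 / (72 × 2.66) × 0.85 = 6426.9 / 191.52 × 0.85 ≈ 28.5 mL/min

28.5 mL/min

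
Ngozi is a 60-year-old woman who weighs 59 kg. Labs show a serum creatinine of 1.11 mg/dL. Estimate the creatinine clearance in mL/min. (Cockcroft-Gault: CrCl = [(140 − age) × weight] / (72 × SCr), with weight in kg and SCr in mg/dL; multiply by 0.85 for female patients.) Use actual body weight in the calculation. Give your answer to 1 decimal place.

CrCl = (140 − 60) × 59 / (72 × 1.11) × 0.85 = 4720.0 / 79.92 × 0.85 ≈ 50.2 mL/min

50.2 mL/min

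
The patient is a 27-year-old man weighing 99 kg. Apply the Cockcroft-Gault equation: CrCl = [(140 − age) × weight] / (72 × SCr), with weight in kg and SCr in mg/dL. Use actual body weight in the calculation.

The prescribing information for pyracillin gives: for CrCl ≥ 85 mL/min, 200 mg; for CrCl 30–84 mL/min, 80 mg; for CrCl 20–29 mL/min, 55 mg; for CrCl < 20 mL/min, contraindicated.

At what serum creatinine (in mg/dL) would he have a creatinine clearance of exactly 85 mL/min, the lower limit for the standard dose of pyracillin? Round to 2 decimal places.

1.83 mg/dL

Standard dose requires CrCl ≥ 85 mL/min.
Set (140 − 27) × 99 / (72 × SCr) = 85
SCr = (140 − 27) × 99 / (72 × 85) = 1.828 mg/dL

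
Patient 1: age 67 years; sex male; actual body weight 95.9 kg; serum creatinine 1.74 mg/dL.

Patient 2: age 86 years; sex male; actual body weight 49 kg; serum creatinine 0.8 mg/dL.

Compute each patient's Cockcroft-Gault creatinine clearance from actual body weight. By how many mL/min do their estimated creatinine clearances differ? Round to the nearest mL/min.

Patient 1: CrCl = (140 − 67) × 95.9 / (72 × 1.74) = 7000.7 / 125.28 ≈ 55.9 mL/min
Patient 2: CrCl = (140 − 86) × 49 / (72 × 0.8) = 2646.0 / 57.60 ≈ 45.9 mL/min
|55.9 − 45.9| = 10.0 mL/min

10 mL/min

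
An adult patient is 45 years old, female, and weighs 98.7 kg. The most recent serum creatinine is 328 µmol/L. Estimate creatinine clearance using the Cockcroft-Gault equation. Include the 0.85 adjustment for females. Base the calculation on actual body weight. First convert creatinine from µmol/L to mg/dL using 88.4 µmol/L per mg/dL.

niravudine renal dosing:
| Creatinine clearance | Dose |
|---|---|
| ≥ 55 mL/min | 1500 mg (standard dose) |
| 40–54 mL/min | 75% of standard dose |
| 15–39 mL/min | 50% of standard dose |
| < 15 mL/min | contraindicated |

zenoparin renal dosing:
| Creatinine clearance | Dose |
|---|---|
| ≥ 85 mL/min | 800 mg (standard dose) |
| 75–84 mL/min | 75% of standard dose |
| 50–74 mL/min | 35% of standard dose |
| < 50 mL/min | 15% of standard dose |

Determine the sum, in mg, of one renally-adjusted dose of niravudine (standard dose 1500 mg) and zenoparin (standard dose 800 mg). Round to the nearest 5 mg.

SCr = 328 / 88.4 = 3.71 mg/dL
CrCl = (140 − 45) × 98.7 / (72 × 3.71) × 0.85 = 9376.5 / 267.12 × 0.85 ≈ 29.8 mL/min
CrCl ≈ 30 mL/min.
niravudine: 15–39 mL/min → 50% of 1500 mg = 750 mg.
zenoparin: < 50 mL/min → 15% of 800 mg = 120 mg.
Total = 750 + 120 = 870 mg.

870 mg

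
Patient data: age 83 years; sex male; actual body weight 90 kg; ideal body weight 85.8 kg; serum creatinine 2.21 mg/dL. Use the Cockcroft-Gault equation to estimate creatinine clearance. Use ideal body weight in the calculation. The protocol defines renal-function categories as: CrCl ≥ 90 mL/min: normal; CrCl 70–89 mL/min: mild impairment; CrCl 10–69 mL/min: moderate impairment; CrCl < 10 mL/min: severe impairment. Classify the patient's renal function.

CrCl = (140 − 83) × 85.8 / (72 × 2.21) = 4890.6 / 159.12 ≈ 30.7 mL/min
31 mL/min falls in the 'moderate impairment' range.

moderate impairment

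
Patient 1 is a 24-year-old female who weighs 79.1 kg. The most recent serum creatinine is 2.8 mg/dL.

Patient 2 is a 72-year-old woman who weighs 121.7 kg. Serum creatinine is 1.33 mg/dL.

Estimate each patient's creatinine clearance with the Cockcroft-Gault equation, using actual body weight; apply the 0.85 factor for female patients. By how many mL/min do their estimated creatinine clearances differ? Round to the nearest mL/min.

35 mL/min

Patient 1: CrCl = (140 − 24) × 79.1 / (72 × 2.8) × 0.85 = 9175.6 / 201.60 × 0.85 ≈ 38.7 mL/min
Patient 2: CrCl = (140 − 72) × 121.7 / (72 × 1.33) × 0.85 = 8275.6 / 95.76 × 0.85 ≈ 73.5 mL/min
|38.7 − 73.5| = 34.8 mL/min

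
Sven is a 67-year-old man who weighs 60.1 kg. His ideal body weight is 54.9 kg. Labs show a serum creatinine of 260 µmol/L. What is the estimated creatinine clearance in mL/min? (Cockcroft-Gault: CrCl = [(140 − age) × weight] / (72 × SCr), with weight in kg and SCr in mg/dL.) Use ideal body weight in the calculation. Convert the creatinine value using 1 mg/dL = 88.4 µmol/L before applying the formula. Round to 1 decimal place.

SCr = 260 / 88.4 = 2.941 mg/dL
CrCl = (140 − 67) × 54.9 / (72 × 2.941) = 4007.7 / 211.75 ≈ 18.9 mL/min

18.9 mL/min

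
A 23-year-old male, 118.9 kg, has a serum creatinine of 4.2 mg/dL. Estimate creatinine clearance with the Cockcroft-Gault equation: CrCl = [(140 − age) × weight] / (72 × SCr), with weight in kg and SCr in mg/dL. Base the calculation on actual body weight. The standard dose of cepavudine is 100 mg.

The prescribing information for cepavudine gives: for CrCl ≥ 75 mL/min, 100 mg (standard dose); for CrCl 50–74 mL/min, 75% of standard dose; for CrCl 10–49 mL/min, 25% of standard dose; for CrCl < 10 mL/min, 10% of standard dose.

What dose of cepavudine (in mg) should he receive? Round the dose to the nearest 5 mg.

25 mg

CrCl = (140 − 23) × 118.9 / (72 × 4.2) = 13911.3 / 302.40 ≈ 46.0 mL/min
CrCl ≈ 46 mL/min → bracket 10–49 mL/min.
25% of 100 mg = 25 mg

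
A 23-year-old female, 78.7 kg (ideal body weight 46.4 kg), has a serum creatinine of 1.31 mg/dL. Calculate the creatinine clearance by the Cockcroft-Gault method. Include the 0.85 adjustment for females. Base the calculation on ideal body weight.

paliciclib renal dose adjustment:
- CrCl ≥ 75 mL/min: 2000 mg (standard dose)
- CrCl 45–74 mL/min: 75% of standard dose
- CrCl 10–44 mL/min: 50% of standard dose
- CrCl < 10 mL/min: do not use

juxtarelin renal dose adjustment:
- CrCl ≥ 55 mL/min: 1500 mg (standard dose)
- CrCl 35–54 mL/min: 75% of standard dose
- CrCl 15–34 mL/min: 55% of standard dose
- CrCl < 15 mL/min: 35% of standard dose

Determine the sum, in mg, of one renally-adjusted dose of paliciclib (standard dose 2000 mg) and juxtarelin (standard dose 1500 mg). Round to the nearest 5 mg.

CrCl = (140 − 23) × 46.4 / (72 × 1.31) × 0.85 = 5428.8 / 94.32 × 0.85 ≈ 48.9 mL/min
CrCl ≈ 49 mL/min.
paliciclib: 45–74 mL/min → 75% of 2000 mg = 1500 mg.
juxtarelin: 35–54 mL/min → 75% of 1500 mg = 1125 mg.
Total = 1500 + 1125 = 2625 mg.

2625 mg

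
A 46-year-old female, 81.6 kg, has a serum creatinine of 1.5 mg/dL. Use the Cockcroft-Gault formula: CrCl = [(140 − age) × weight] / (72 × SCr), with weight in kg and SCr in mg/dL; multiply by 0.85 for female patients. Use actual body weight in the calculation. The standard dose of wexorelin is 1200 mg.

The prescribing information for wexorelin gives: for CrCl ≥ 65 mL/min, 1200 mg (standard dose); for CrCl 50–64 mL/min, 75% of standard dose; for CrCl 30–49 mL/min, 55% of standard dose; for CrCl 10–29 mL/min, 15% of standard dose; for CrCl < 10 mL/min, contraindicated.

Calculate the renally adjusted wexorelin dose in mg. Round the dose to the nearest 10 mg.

900 mg

CrCl = (140 − 46) × 81.6 / (72 × 1.5) × 0.85 = 7670.4 / 108.00 × 0.85 ≈ 60.4 mL/min
CrCl ≈ 60 mL/min → bracket 50–64 mL/min.
75% of 1200 mg = 900 mg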